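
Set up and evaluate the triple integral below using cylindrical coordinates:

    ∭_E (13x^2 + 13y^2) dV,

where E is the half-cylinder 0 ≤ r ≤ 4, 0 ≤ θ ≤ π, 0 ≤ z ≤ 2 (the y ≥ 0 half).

In cylindrical coordinates, x = r cos(θ), y = r sin(θ), z = z, and dV = r dr dθ dz.

The integrand becomes 13r^2, so

    ∭_E (13x^2 + 13y^2) dV = ∫_{0}^{π} ∫_{0}^{4} ∫_{0}^{2} (13r^2) · r dz dr dθ.

Inner (z): 26r^3.
Middle (r from 0 to 4): 1664.
Outer (θ): 1664π.

Therefore the triple integral equals 1664π.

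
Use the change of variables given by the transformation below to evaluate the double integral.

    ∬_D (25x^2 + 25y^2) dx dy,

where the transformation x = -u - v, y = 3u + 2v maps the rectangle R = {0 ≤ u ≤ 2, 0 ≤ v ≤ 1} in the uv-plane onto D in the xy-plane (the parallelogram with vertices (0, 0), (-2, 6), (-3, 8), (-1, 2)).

Compute the Jacobian determinant of (x, y) with respect to (u, v):

    ∂(x,y)/∂(u,v) = | -1  -1 | = (-1)(2) - (-1)(3) = 1.
                   | 3  2 |

Its absolute value is |J| = 1 (the area scaling factor).

Substituting x = -u - v, y = 3u + 2v into the integrand,

    25x^2 + 25y^2 → 250u^2 + 350u v + 125v^2,

so the integral becomes

    ∬_R (250u^2 + 350u v + 125v^2) · |J| du dv = ∫_0^2 ∫_0^1 (250u^2 + 350u v + 125v^2) dv du.

Inner (v): 250u^2 + 175u + 125/3.
Outer (u): 1100.

Therefore ∬_D (25x^2 + 25y^2) dx dy = 1100.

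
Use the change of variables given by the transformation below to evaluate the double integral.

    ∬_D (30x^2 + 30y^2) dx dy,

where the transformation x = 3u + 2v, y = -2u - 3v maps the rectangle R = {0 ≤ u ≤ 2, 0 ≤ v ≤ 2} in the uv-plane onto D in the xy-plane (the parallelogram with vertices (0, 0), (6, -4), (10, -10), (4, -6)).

Compute the Jacobian determinant of (x, y) with respect to (u, v):

    ∂(x,y)/∂(u,v) = | 3  2 | = (3)(-3) - (2)(-2) = -5.
                   | -2  -3 |

Its absolute value is |J| = 5 (the area scaling factor).

Substituting x = 3u + 2v, y = -2u - 3v into the integrand,

    30x^2 + 30y^2 → 390u^2 + 720u v + 390v^2,

so the integral becomes

    ∬_R (390u^2 + 720u v + 390v^2) · |J| du dv = ∫_0^2 ∫_0^2 (1950u^2 + 3600u v + 1950v^2) dv du.

Inner (v): 3900u^2 + 7200u + 5200.
Outer (u): 35200.

Therefore ∬_D (30x^2 + 30y^2) dx dy = 35200.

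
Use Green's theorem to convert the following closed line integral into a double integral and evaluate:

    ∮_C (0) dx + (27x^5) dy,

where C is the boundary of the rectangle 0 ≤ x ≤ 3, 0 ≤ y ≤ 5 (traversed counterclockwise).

Green's theorem converts the closed line integral into a double integral over the enclosed region D:

    ∮_C P dx + Q dy = ∬_D (∂Q/∂x - ∂P/∂y) dA.

Here P = 0, Q = 27x^5, so

    ∂Q/∂x = 135x^4,    ∂P/∂y = 0,
    ∂Q/∂x - ∂P/∂y = 135x^4.

D is the region 0 ≤ x ≤ 3, 0 ≤ y ≤ 5. Evaluating the double integral:

    ∬_D (135x^4) dA = ∫_0^{3} ∫_0^{5} (135x^4) dy dx.

Inner (y from 0 to 5): 675x^4.
Outer (x from 0 to 3): 32805.

Therefore ∮_C P dx + Q dy = 32805.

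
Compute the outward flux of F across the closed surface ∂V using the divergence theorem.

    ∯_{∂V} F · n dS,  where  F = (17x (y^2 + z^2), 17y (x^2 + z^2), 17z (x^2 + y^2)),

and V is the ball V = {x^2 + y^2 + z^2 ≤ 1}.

By the divergence theorem,

    ∯_{∂V} F · n dS = ∭_V (∇ · F) dV.

Compute the divergence:
    ∇ · F = ∂F_x/∂x + ∂F_y/∂y + ∂F_z/∂z = 17y^2 + 17z^2 + 17x^2 + 17z^2 + 17x^2 + 17y^2 = 34x^2 + 34y^2 + 34z^2.

In spherical coordinates, x = ρ sin(φ) cos(θ), y = ρ sin(φ) sin(θ), z = ρ cos(φ), dV = ρ^2 sin(φ) dρ dφ dθ, with 0 ≤ ρ ≤ 1, 0 ≤ φ ≤ π, 0 ≤ θ ≤ 2π.

The integrand, after substitution and multiplying by the volume element, becomes (34ρ^2) · ρ^2 sin(φ), so

    ∭_V (∇·F) dV = ∫_0^{2π} ∫_0^{π} ∫_0^{1} (34ρ^2) · ρ^2 sin(φ) dρ dφ dθ.

Inner (ρ from 0 to 1): 34sin(φ)/5.
Middle (φ from 0 to π): 68/5.
Outer (θ from 0 to 2π): 136π/5.

Therefore ∯_{∂V} F · n dS = 136π/5.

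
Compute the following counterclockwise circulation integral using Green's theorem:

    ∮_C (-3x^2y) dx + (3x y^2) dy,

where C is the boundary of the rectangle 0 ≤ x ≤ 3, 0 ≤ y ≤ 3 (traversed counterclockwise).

Green's theorem converts the closed line integral into a double integral over the enclosed region D:

    ∮_C P dx + Q dy = ∬_D (∂Q/∂x - ∂P/∂y) dA.

Here P = -3x^2y, Q = 3x y^2, so

    ∂Q/∂x = 3y^2,    ∂P/∂y = -3x^2,
    ∂Q/∂x - ∂P/∂y = 3x^2 + 3y^2.

D is the region 0 ≤ x ≤ 3, 0 ≤ y ≤ 3. Evaluating the double integral:

    ∬_D (3x^2 + 3y^2) dA = ∫_0^{3} ∫_0^{3} (3x^2 + 3y^2) dy dx.

Inner (y from 0 to 3): 9x^2 + 27.
Outer (x from 0 to 3): 162.

Therefore ∮_C P dx + Q dy = 162.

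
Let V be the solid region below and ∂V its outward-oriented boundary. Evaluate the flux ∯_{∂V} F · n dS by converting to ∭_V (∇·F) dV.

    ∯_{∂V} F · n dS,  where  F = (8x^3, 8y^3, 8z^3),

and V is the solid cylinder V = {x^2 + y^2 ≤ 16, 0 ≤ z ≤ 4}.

By the divergence theorem,

    ∯_{∂V} F · n dS = ∭_V (∇ · F) dV.

Compute the divergence:
    ∇ · F = ∂F_x/∂x + ∂F_y/∂y + ∂F_z/∂z = 24x^2 + 24y^2 + 24z^2.

In cylindrical coordinates, x = r cos(θ), y = r sin(θ), z = z, dV = r dr dθ dz, with 0 ≤ r ≤ 4, 0 ≤ θ ≤ 2π, 0 ≤ z ≤ 4.

The integrand, after substitution and multiplying by the volume element, becomes (24r^2 + 24z^2) · r, so

    ∭_V (∇·F) dV = ∫_0^{2π} ∫_0^{4} ∫_0^{4} (24r^2 + 24z^2) · r dz dr dθ.

Inner (z from 0 to 4): 96r^3 + 512r.
Middle (r from 0 to 4): 10240.
Outer (θ from 0 to 2π): 20480π.

Therefore ∯_{∂V} F · n dS = 20480π.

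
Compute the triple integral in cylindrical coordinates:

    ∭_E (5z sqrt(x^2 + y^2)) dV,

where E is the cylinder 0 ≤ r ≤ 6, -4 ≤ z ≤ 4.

In cylindrical coordinates, x = r cos(θ), y = r sin(θ), z = z, and dV = r dr dθ dz.

The integrand becomes 5r z, so

    ∭_E (5z sqrt(x^2 + y^2)) dV = ∫_{0}^{2π} ∫_{0}^{6} ∫_{-4}^{4} (5r z) · r dz dr dθ.

Inner (z): 0.
Middle (r from 0 to 6): 0.
Outer (θ): 0.

Therefore the triple integral equals 0.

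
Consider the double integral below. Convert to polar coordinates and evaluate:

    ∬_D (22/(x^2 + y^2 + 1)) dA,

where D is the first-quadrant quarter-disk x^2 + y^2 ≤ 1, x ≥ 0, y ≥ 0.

The region D is 0 ≤ r ≤ 1, 0 ≤ θ ≤ π/2 in polar coordinates, where x = r cos(θ), y = r sin(θ), and dA = r dr dθ.

Under the substitution, the integrand becomes 22/(r^2 + 1), so

    ∬_D (22/(x^2 + y^2 + 1)) dA = ∫_{0}^{π/2} ∫_{0}^{1} (22/(r^2 + 1)) · r dr dθ.

Inner integral (in r): ∫_{0}^{1} (22/(r^2 + 1)) · r dr = log(2048).

Outer integral (in θ): ∫_{0}^{π/2} (log(2048)) dθ = log(2048^(π/2)).

Therefore ∬_D (22/(x^2 + y^2 + 1)) dA = log(2048^(π/2)).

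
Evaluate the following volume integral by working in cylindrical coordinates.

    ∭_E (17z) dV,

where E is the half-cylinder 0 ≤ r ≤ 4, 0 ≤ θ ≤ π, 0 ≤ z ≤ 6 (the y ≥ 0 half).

In cylindrical coordinates, x = r cos(θ), y = r sin(θ), z = z, and dV = r dr dθ dz.

The integrand becomes 17z, so

    ∭_E (17z) dV = ∫_{0}^{π} ∫_{0}^{4} ∫_{0}^{6} (17z) · r dz dr dθ.

Inner (z): 306r.
Middle (r from 0 to 4): 2448.
Outer (θ): 2448π.

Therefore the triple integral equals 2448π.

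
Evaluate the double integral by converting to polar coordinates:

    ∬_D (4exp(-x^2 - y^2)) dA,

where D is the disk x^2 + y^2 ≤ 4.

The region D is 0 ≤ r ≤ 2, 0 ≤ θ ≤ 2π in polar coordinates, where x = r cos(θ), y = r sin(θ), and dA = r dr dθ.

Under the substitution, the integrand becomes 4exp(-r^2), so

    ∬_D (4exp(-x^2 - y^2)) dA = ∫_{0}^{2π} ∫_{0}^{2} (4exp(-r^2)) · r dr dθ.

Inner integral (in r): ∫_{0}^{2} (4exp(-r^2)) · r dr = 2 - 2exp(-4).

Outer integral (in θ): ∫_{0}^{2π} (2 - 2exp(-4)) dθ = -4π exp(-4) + 4π.

Therefore ∬_D (4exp(-x^2 - y^2)) dA = -4π exp(-4) + 4π.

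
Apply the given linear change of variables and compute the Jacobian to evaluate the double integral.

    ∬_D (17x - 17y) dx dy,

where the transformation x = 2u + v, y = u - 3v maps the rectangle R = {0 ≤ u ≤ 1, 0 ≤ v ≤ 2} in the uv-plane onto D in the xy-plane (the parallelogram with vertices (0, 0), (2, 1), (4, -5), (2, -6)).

Compute the Jacobian determinant of (x, y) with respect to (u, v):

    ∂(x,y)/∂(u,v) = | 2  1 | = (2)(-3) - (1)(1) = -7.
                   | 1  -3 |

Its absolute value is |J| = 7 (the area scaling factor).

Substituting x = 2u + v, y = u - 3v into the integrand,

    17x - 17y → 17u + 68v,

so the integral becomes

    ∬_R (17u + 68v) · |J| du dv = ∫_0^1 ∫_0^2 (119u + 476v) dv du.

Inner (v): 238u + 952.
Outer (u): 1071.

Therefore ∬_D (17x - 17y) dx dy = 1071.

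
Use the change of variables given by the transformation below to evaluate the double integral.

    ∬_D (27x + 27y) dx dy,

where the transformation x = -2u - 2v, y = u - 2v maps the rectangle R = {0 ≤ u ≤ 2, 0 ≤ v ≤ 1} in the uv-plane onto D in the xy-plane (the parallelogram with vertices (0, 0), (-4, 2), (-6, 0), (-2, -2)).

Compute the Jacobian determinant of (x, y) with respect to (u, v):

    ∂(x,y)/∂(u,v) = | -2  -2 | = (-2)(-2) - (-2)(1) = 6.
                   | 1  -2 |

Its absolute value is |J| = 6 (the area scaling factor).

Substituting x = -2u - 2v, y = u - 2v into the integrand,

    27x + 27y → -27u - 108v,

so the integral becomes

    ∬_R (-27u - 108v) · |J| du dv = ∫_0^2 ∫_0^1 (-162u - 648v) dv du.

Inner (v): -162u - 324.
Outer (u): -972.

Therefore ∬_D (27x + 27y) dx dy = -972.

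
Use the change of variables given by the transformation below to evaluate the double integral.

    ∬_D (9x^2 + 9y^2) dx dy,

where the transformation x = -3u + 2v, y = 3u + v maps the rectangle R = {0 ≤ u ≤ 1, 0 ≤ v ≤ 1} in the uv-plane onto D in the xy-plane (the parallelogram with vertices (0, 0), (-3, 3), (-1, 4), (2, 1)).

Compute the Jacobian determinant of (x, y) with respect to (u, v):

    ∂(x,y)/∂(u,v) = | -3  2 | = (-3)(1) - (2)(3) = -9.
                   | 3  1 |

Its absolute value is |J| = 9 (the area scaling factor).

Substituting x = -3u + 2v, y = 3u + v into the integrand,

    9x^2 + 9y^2 → 162u^2 - 54u v + 45v^2,

so the integral becomes

    ∬_R (162u^2 - 54u v + 45v^2) · |J| du dv = ∫_0^1 ∫_0^1 (1458u^2 - 486u v + 405v^2) dv du.

Inner (v): 1458u^2 - 243u + 135.
Outer (u): 999/2.

Therefore ∬_D (9x^2 + 9y^2) dx dy = 999/2.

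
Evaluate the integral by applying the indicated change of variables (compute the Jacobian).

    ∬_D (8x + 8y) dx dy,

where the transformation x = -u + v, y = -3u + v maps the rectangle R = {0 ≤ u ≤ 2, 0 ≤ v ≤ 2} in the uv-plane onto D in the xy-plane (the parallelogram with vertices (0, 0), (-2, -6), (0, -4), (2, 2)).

Compute the Jacobian determinant of (x, y) with respect to (u, v):

    ∂(x,y)/∂(u,v) = | -1  1 | = (-1)(1) - (1)(-3) = 2.
                   | -3  1 |

Its absolute value is |J| = 2 (the area scaling factor).

Substituting x = -u + v, y = -3u + v into the integrand,

    8x + 8y → -32u + 16v,

so the integral becomes

    ∬_R (-32u + 16v) · |J| du dv = ∫_0^2 ∫_0^2 (-64u + 32v) dv du.

Inner (v): 64 - 128u.
Outer (u): -128.

Therefore ∬_D (8x + 8y) dx dy = -128.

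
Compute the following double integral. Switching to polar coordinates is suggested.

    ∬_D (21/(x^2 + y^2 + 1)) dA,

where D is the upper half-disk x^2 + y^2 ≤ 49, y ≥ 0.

The region D is 0 ≤ r ≤ 7, 0 ≤ θ ≤ π in polar coordinates, where x = r cos(θ), y = r sin(θ), and dA = r dr dθ.

Under the substitution, the integrand becomes 21/(r^2 + 1), so

    ∬_D (21/(x^2 + y^2 + 1)) dA = ∫_{0}^{π} ∫_{0}^{7} (21/(r^2 + 1)) · r dr dθ.

Inner integral (in r): ∫_{0}^{7} (21/(r^2 + 1)) · r dr = 21log(50)/2.

Outer integral (in θ): ∫_{0}^{π} (21log(50)/2) dθ = 21π log(50)/2.

Therefore ∬_D (21/(x^2 + y^2 + 1)) dA = 21π log(50)/2.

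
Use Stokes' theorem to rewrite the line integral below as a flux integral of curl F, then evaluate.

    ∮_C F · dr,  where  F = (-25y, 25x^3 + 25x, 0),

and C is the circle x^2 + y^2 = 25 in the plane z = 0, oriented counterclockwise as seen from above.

Let S be the flat disk x^2 + y^2 ≤ 25 in the plane z = 0, with upward unit normal n̂ = ẑ. By Stokes' theorem,

    ∮_C F · dr = ∬_S (∇ × F) · n̂ dS = ∬_D (curl F)_z dA,

where D is the disk x^2 + y^2 ≤ 25.

Compute the curl of F = (-25y, 25x^3 + 25x, 0):
    (∇ × F)_x = ∂F_z/∂y - ∂F_y/∂z = 0,
    (∇ × F)_y = ∂F_x/∂z - ∂F_z/∂x = 0,
    (∇ × F)_z = ∂F_y/∂x - ∂F_x/∂y = 75x^2 + 50.

On z = 0, (curl F)_z = 75x^2 + 50.

Convert to polar (x = r cos θ, y = r sin θ, dA = r dr dθ); the integrand becomes 75r^2cos(θ)^2 + 50, so

    ∬_D (curl F)_z dA = ∫_0^{2π} ∫_0^{5} (75r^2cos(θ)^2 + 50) · r dr dθ.

Inner (r from 0 to 5): 46875cos(θ)^2/4 + 625.
Outer (θ from 0 to 2π): 51875π/4.

Therefore ∮_C F · dr = 51875π/4.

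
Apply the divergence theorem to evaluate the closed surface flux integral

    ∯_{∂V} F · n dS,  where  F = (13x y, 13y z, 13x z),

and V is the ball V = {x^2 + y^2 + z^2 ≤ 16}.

By the divergence theorem,

    ∯_{∂V} F · n dS = ∭_V (∇ · F) dV.

Compute the divergence:
    ∇ · F = ∂F_x/∂x + ∂F_y/∂y + ∂F_z/∂z = 13y + 13z + 13x = 13x + 13y + 13z.

In spherical coordinates, x = ρ sin(φ) cos(θ), y = ρ sin(φ) sin(θ), z = ρ cos(φ), dV = ρ^2 sin(φ) dρ dφ dθ, with 0 ≤ ρ ≤ 4, 0 ≤ φ ≤ π, 0 ≤ θ ≤ 2π.

The integrand, after substitution and multiplying by the volume element, becomes (13ρ (sqrt(2)sin(φ)sin(θ + π/4) + cos(φ))) · ρ^2 sin(φ), so

    ∭_V (∇·F) dV = ∫_0^{2π} ∫_0^{π} ∫_0^{4} (13ρ (sqrt(2)sin(φ)sin(θ + π/4) + cos(φ))) · ρ^2 sin(φ) dρ dφ dθ.

Inner (ρ from 0 to 4): 832(sqrt(2)sin(φ)sin(θ + π/4) + cos(φ))sin(φ).
Middle (φ from 0 to π): 416sqrt(2)π sin(θ + π/4).
Outer (θ from 0 to 2π): 0.

Therefore ∯_{∂V} F · n dS = 0.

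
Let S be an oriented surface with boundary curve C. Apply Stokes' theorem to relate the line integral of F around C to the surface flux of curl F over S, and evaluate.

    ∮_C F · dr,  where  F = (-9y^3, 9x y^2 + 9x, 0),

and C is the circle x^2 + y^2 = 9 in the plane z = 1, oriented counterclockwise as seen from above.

Let S be the flat disk x^2 + y^2 ≤ 9 in the plane z = 1, with upward unit normal n̂ = ẑ. By Stokes' theorem,

    ∮_C F · dr = ∬_S (∇ × F) · n̂ dS = ∬_D (curl F)_z dA,

where D is the disk x^2 + y^2 ≤ 9.

Compute the curl of F = (-9y^3, 9x y^2 + 9x, 0):
    (∇ × F)_x = ∂F_z/∂y - ∂F_y/∂z = 0,
    (∇ × F)_y = ∂F_x/∂z - ∂F_z/∂x = 0,
    (∇ × F)_z = ∂F_y/∂x - ∂F_x/∂y = 36y^2 + 9.

On z = 1, (curl F)_z = 36y^2 + 9.

Convert to polar (x = r cos θ, y = r sin θ, dA = r dr dθ); the integrand becomes 36r^2sin(θ)^2 + 9, so

    ∬_D (curl F)_z dA = ∫_0^{2π} ∫_0^{3} (36r^2sin(θ)^2 + 9) · r dr dθ.

Inner (r from 0 to 3): 729sin(θ)^2 + 81/2.
Outer (θ from 0 to 2π): 810π.

Therefore ∮_C F · dr = 810π.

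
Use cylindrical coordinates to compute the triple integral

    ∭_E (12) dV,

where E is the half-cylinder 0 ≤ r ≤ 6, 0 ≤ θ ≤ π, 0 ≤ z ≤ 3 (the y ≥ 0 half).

In cylindrical coordinates, x = r cos(θ), y = r sin(θ), z = z, and dV = r dr dθ dz.

The integrand becomes 12, so

    ∭_E (12) dV = ∫_{0}^{π} ∫_{0}^{6} ∫_{0}^{3} (12) · r dz dr dθ.

Inner (z): 36r.
Middle (r from 0 to 6): 648.
Outer (θ): 648π.

Therefore the triple integral equals 648π.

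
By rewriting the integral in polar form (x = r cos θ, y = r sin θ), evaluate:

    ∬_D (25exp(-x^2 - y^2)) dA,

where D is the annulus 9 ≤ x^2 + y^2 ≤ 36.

The region D is 3 ≤ r ≤ 6, 0 ≤ θ ≤ 2π in polar coordinates, where x = r cos(θ), y = r sin(θ), and dA = r dr dθ.

Under the substitution, the integrand becomes 25exp(-r^2), so

    ∬_D (25exp(-x^2 - y^2)) dA = ∫_{0}^{2π} ∫_{3}^{6} (25exp(-r^2)) · r dr dθ.

Inner integral (in r): ∫_{3}^{6} (25exp(-r^2)) · r dr = -(25 - 25exp(27))exp(-36)/2.

Outer integral (in θ): ∫_{0}^{2π} (-(25 - 25exp(27))exp(-36)/2) dθ = -25π (1 - exp(27))exp(-36).

Therefore ∬_D (25exp(-x^2 - y^2)) dA = -25π (1 - exp(27))exp(-36).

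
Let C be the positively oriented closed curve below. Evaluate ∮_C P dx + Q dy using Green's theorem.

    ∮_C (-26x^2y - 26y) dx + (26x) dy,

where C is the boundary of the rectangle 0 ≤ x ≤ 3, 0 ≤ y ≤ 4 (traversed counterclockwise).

Green's theorem converts the closed line integral into a double integral over the enclosed region D:

    ∮_C P dx + Q dy = ∬_D (∂Q/∂x - ∂P/∂y) dA.

Here P = -26x^2y - 26y, Q = 26x, so

    ∂Q/∂x = 26,    ∂P/∂y = -26x^2 - 26,
    ∂Q/∂x - ∂P/∂y = 26x^2 + 52.

D is the region 0 ≤ x ≤ 3, 0 ≤ y ≤ 4. Evaluating the double integral:

    ∬_D (26x^2 + 52) dA = ∫_0^{3} ∫_0^{4} (26x^2 + 52) dy dx.

Inner (y from 0 to 4): 104x^2 + 208.
Outer (x from 0 to 3): 1560.

Therefore ∮_C P dx + Q dy = 1560.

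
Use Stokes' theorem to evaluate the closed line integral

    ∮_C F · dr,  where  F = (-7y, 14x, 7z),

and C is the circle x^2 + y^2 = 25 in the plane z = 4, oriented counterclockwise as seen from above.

Let S be the flat disk x^2 + y^2 ≤ 25 in the plane z = 4, with upward unit normal n̂ = ẑ. By Stokes' theorem,

    ∮_C F · dr = ∬_S (∇ × F) · n̂ dS = ∬_D (curl F)_z dA,

where D is the disk x^2 + y^2 ≤ 25.

Compute the curl of F = (-7y, 14x, 7z):
    (∇ × F)_x = ∂F_z/∂y - ∂F_y/∂z = 0,
    (∇ × F)_y = ∂F_x/∂z - ∂F_z/∂x = 0,
    (∇ × F)_z = ∂F_y/∂x - ∂F_x/∂y = 21.

On z = 4, (curl F)_z = 21.

Convert to polar (x = r cos θ, y = r sin θ, dA = r dr dθ); the integrand becomes 21, so

    ∬_D (curl F)_z dA = ∫_0^{2π} ∫_0^{5} (21) · r dr dθ.

Inner (r from 0 to 5): 525/2.
Outer (θ from 0 to 2π): 525π.

Therefore ∮_C F · dr = 525π.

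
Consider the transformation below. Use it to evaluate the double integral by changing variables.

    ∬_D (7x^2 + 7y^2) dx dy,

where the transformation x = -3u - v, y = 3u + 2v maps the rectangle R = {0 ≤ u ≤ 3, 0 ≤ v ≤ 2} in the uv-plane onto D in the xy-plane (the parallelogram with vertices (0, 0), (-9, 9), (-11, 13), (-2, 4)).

Compute the Jacobian determinant of (x, y) with respect to (u, v):

    ∂(x,y)/∂(u,v) = | -3  -1 | = (-3)(2) - (-1)(3) = -3.
                   | 3  2 |

Its absolute value is |J| = 3 (the area scaling factor).

Substituting x = -3u - v, y = 3u + 2v into the integrand,

    7x^2 + 7y^2 → 126u^2 + 126u v + 35v^2,

so the integral becomes

    ∬_R (126u^2 + 126u v + 35v^2) · |J| du dv = ∫_0^3 ∫_0^2 (378u^2 + 378u v + 105v^2) dv du.

Inner (v): 756u^2 + 756u + 280.
Outer (u): 11046.

Therefore ∬_D (7x^2 + 7y^2) dx dy = 11046.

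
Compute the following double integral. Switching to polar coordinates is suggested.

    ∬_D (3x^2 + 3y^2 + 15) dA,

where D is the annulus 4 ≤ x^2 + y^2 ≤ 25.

The region D is 2 ≤ r ≤ 5, 0 ≤ θ ≤ 2π in polar coordinates, where x = r cos(θ), y = r sin(θ), and dA = r dr dθ.

Under the substitution, the integrand becomes 3r^2 + 15, so

    ∬_D (3x^2 + 3y^2 + 15) dA = ∫_{0}^{2π} ∫_{2}^{5} (3r^2 + 15) · r dr dθ.

Inner integral (in r): ∫_{2}^{5} (3r^2 + 15) · r dr = 2457/4.

Outer integral (in θ): ∫_{0}^{2π} (2457/4) dθ = 2457π/2.

Therefore ∬_D (3x^2 + 3y^2 + 15) dA = 2457π/2.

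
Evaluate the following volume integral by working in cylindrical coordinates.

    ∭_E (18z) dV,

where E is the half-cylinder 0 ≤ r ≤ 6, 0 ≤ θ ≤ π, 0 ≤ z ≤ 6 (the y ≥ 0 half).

In cylindrical coordinates, x = r cos(θ), y = r sin(θ), z = z, and dV = r dr dθ dz.

The integrand becomes 18z, so

    ∭_E (18z) dV = ∫_{0}^{π} ∫_{0}^{6} ∫_{0}^{6} (18z) · r dz dr dθ.

Inner (z): 324r.
Middle (r from 0 to 6): 5832.
Outer (θ): 5832π.

Therefore the triple integral equals 5832π.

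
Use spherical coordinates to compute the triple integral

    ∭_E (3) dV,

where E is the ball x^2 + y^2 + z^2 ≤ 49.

In spherical coordinates, x = ρ sin(φ) cos(θ), y = ρ sin(φ) sin(θ), z = ρ cos(φ), and dV = ρ^2 sin(φ) dρ dφ dθ.

The integrand becomes 3, so

    ∭_E (3) dV = ∫_{0}^{2π} ∫_{0}^{π} ∫_{0}^{7} (3) · ρ^2 sin(φ) dρ dφ dθ.

Inner (ρ): 343sin(φ).
Middle (φ): 686.
Outer (θ): 1372π.

Therefore the triple integral equals 1372π.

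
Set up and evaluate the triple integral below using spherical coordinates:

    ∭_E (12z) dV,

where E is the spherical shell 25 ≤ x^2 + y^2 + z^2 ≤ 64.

In spherical coordinates, x = ρ sin(φ) cos(θ), y = ρ sin(φ) sin(θ), z = ρ cos(φ), and dV = ρ^2 sin(φ) dρ dφ dθ.

The integrand becomes 12ρ cos(φ), so

    ∭_E (12z) dV = ∫_{0}^{2π} ∫_{0}^{π} ∫_{5}^{8} (12ρ cos(φ)) · ρ^2 sin(φ) dρ dφ dθ.

Inner (ρ): 10413sin(2φ)/2.
Middle (φ): 0.
Outer (θ): 0.

Therefore the triple integral equals 0.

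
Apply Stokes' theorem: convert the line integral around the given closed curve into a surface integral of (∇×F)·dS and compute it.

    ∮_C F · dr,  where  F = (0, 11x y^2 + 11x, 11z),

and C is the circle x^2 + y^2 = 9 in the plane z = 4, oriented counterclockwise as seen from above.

Let S be the flat disk x^2 + y^2 ≤ 9 in the plane z = 4, with upward unit normal n̂ = ẑ. By Stokes' theorem,

    ∮_C F · dr = ∬_S (∇ × F) · n̂ dS = ∬_D (curl F)_z dA,

where D is the disk x^2 + y^2 ≤ 9.

Compute the curl of F = (0, 11x y^2 + 11x, 11z):
    (∇ × F)_x = ∂F_z/∂y - ∂F_y/∂z = 0,
    (∇ × F)_y = ∂F_x/∂z - ∂F_z/∂x = 0,
    (∇ × F)_z = ∂F_y/∂x - ∂F_x/∂y = 11y^2 + 11.

On z = 4, (curl F)_z = 11y^2 + 11.

Convert to polar (x = r cos θ, y = r sin θ, dA = r dr dθ); the integrand becomes 11r^2sin(θ)^2 + 11, so

    ∬_D (curl F)_z dA = ∫_0^{2π} ∫_0^{3} (11r^2sin(θ)^2 + 11) · r dr dθ.

Inner (r from 0 to 3): 891sin(θ)^2/4 + 99/2.
Outer (θ from 0 to 2π): 1287π/4.

Therefore ∮_C F · dr = 1287π/4.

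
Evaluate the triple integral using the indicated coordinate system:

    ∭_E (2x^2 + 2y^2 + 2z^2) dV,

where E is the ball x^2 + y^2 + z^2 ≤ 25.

In spherical coordinates, x = ρ sin(φ) cos(θ), y = ρ sin(φ) sin(θ), z = ρ cos(φ), and dV = ρ^2 sin(φ) dρ dφ dθ.

The integrand becomes 2ρ^2, so

    ∭_E (2x^2 + 2y^2 + 2z^2) dV = ∫_{0}^{2π} ∫_{0}^{π} ∫_{0}^{5} (2ρ^2) · ρ^2 sin(φ) dρ dφ dθ.

Inner (ρ): 1250sin(φ).
Middle (φ): 2500.
Outer (θ): 5000π.

Therefore the triple integral equals 5000π.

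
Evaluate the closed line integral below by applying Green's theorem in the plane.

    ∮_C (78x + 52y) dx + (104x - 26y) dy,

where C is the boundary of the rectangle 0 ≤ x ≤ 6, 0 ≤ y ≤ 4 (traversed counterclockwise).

Green's theorem converts the closed line integral into a double integral over the enclosed region D:

    ∮_C P dx + Q dy = ∬_D (∂Q/∂x - ∂P/∂y) dA.

Here P = 78x + 52y, Q = 104x - 26y, so

    ∂Q/∂x = 104,    ∂P/∂y = 52,
    ∂Q/∂x - ∂P/∂y = 52.

D is the region 0 ≤ x ≤ 6, 0 ≤ y ≤ 4. Evaluating the double integral:

    ∬_D (52) dA = ∫_0^{6} ∫_0^{4} (52) dy dx.

Inner (y from 0 to 4): 208.
Outer (x from 0 to 6): 1248.

Therefore ∮_C P dx + Q dy = 1248.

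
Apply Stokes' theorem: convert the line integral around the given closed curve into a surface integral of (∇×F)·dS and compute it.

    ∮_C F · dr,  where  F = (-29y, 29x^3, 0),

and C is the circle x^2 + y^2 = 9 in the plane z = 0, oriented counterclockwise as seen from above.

Let S be the flat disk x^2 + y^2 ≤ 9 in the plane z = 0, with upward unit normal n̂ = ẑ. By Stokes' theorem,

    ∮_C F · dr = ∬_S (∇ × F) · n̂ dS = ∬_D (curl F)_z dA,

where D is the disk x^2 + y^2 ≤ 9.

Compute the curl of F = (-29y, 29x^3, 0):
    (∇ × F)_x = ∂F_z/∂y - ∂F_y/∂z = 0,
    (∇ × F)_y = ∂F_x/∂z - ∂F_z/∂x = 0,
    (∇ × F)_z = ∂F_y/∂x - ∂F_x/∂y = 87x^2 + 29.

On z = 0, (curl F)_z = 87x^2 + 29.

Convert to polar (x = r cos θ, y = r sin θ, dA = r dr dθ); the integrand becomes 87r^2cos(θ)^2 + 29, so

    ∬_D (curl F)_z dA = ∫_0^{2π} ∫_0^{3} (87r^2cos(θ)^2 + 29) · r dr dθ.

Inner (r from 0 to 3): 7047cos(θ)^2/4 + 261/2.
Outer (θ from 0 to 2π): 8091π/4.

Therefore ∮_C F · dr = 8091π/4.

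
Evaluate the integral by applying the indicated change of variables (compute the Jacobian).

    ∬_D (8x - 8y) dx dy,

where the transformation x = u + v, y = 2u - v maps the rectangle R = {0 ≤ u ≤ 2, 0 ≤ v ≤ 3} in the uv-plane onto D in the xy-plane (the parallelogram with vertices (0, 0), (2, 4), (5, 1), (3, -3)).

Compute the Jacobian determinant of (x, y) with respect to (u, v):

    ∂(x,y)/∂(u,v) = | 1  1 | = (1)(-1) - (1)(2) = -3.
                   | 2  -1 |

Its absolute value is |J| = 3 (the area scaling factor).

Substituting x = u + v, y = 2u - v into the integrand,

    8x - 8y → -8u + 16v,

so the integral becomes

    ∬_R (-8u + 16v) · |J| du dv = ∫_0^2 ∫_0^3 (-24u + 48v) dv du.

Inner (v): 216 - 72u.
Outer (u): 288.

Therefore ∬_D (8x - 8y) dx dy = 288.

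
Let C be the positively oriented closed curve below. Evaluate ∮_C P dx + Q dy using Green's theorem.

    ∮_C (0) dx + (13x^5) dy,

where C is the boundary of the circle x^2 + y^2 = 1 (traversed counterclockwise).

Green's theorem converts the closed line integral into a double integral over the enclosed region D:

    ∮_C P dx + Q dy = ∬_D (∂Q/∂x - ∂P/∂y) dA.

Here P = 0, Q = 13x^5, so

    ∂Q/∂x = 65x^4,    ∂P/∂y = 0,
    ∂Q/∂x - ∂P/∂y = 65x^4.

D is the region x^2 + y^2 ≤ 1. Evaluating the double integral:

In polar coordinates (x = r cos θ, y = r sin θ, dA = r dr dθ) the integrand becomes 65r^4cos(θ)^4, so

    ∬_D (65x^4) dA = ∫_0^{2π} ∫_0^{1} (65r^4cos(θ)^4) · r dr dθ.

Inner (r from 0 to 1): 65cos(θ)^4/6.
Outer (θ from 0 to 2π): 65π/8.

Therefore ∮_C P dx + Q dy = 65π/8.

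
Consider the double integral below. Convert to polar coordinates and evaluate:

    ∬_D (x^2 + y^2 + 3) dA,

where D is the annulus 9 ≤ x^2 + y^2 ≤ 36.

The region D is 3 ≤ r ≤ 6, 0 ≤ θ ≤ 2π in polar coordinates, where x = r cos(θ), y = r sin(θ), and dA = r dr dθ.

Under the substitution, the integrand becomes r^2 + 3, so

    ∬_D (x^2 + y^2 + 3) dA = ∫_{0}^{2π} ∫_{3}^{6} (r^2 + 3) · r dr dθ.

Inner integral (in r): ∫_{3}^{6} (r^2 + 3) · r dr = 1377/4.

Outer integral (in θ): ∫_{0}^{2π} (1377/4) dθ = 1377π/2.

Therefore ∬_D (x^2 + y^2 + 3) dA = 1377π/2.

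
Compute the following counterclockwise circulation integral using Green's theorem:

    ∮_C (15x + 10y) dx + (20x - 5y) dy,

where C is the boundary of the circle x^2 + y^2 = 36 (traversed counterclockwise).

Green's theorem converts the closed line integral into a double integral over the enclosed region D:

    ∮_C P dx + Q dy = ∬_D (∂Q/∂x - ∂P/∂y) dA.

Here P = 15x + 10y, Q = 20x - 5y, so

    ∂Q/∂x = 20,    ∂P/∂y = 10,
    ∂Q/∂x - ∂P/∂y = 10.

D is the region x^2 + y^2 ≤ 36. Evaluating the double integral:

In polar coordinates (x = r cos θ, y = r sin θ, dA = r dr dθ) the integrand becomes 10, so

    ∬_D (10) dA = ∫_0^{2π} ∫_0^{6} (10) · r dr dθ.

Inner (r from 0 to 6): 180.
Outer (θ from 0 to 2π): 360π.

Therefore ∮_C P dx + Q dy = 360π.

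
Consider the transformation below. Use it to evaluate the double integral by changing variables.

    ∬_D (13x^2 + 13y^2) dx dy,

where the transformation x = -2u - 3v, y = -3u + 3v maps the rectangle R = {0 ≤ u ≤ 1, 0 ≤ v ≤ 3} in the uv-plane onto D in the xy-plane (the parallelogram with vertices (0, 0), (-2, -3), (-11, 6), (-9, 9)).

Compute the Jacobian determinant of (x, y) with respect to (u, v):

    ∂(x,y)/∂(u,v) = | -2  -3 | = (-2)(3) - (-3)(-3) = -15.
                   | -3  3 |

Its absolute value is |J| = 15 (the area scaling factor).

Substituting x = -2u - 3v, y = -3u + 3v into the integrand,

    13x^2 + 13y^2 → 169u^2 - 78u v + 234v^2,

so the integral becomes

    ∬_R (169u^2 - 78u v + 234v^2) · |J| du dv = ∫_0^1 ∫_0^3 (2535u^2 - 1170u v + 3510v^2) dv du.

Inner (v): 7605u^2 - 5265u + 31590.
Outer (u): 62985/2.

Therefore ∬_D (13x^2 + 13y^2) dx dy = 62985/2.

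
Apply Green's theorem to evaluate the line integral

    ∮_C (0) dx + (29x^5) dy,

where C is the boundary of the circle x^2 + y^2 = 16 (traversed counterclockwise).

Green's theorem converts the closed line integral into a double integral over the enclosed region D:

    ∮_C P dx + Q dy = ∬_D (∂Q/∂x - ∂P/∂y) dA.

Here P = 0, Q = 29x^5, so

    ∂Q/∂x = 145x^4,    ∂P/∂y = 0,
    ∂Q/∂x - ∂P/∂y = 145x^4.

D is the region x^2 + y^2 ≤ 16. Evaluating the double integral:

In polar coordinates (x = r cos θ, y = r sin θ, dA = r dr dθ) the integrand becomes 145r^4cos(θ)^4, so

    ∬_D (145x^4) dA = ∫_0^{2π} ∫_0^{4} (145r^4cos(θ)^4) · r dr dθ.

Inner (r from 0 to 4): 296960cos(θ)^4/3.
Outer (θ from 0 to 2π): 74240π.

Therefore ∮_C P dx + Q dy = 74240π.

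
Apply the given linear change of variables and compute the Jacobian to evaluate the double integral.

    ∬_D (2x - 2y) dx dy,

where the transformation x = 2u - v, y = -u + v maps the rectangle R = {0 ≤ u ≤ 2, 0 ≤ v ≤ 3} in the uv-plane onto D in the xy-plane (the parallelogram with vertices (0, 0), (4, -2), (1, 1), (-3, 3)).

Compute the Jacobian determinant of (x, y) with respect to (u, v):

    ∂(x,y)/∂(u,v) = | 2  -1 | = (2)(1) - (-1)(-1) = 1.
                   | -1  1 |

Its absolute value is |J| = 1 (the area scaling factor).

Substituting x = 2u - v, y = -u + v into the integrand,

    2x - 2y → 6u - 4v,

so the integral becomes

    ∬_R (6u - 4v) · |J| du dv = ∫_0^2 ∫_0^3 (6u - 4v) dv du.

Inner (v): 18u - 18.
Outer (u): 0.

Therefore ∬_D (2x - 2y) dx dy = 0.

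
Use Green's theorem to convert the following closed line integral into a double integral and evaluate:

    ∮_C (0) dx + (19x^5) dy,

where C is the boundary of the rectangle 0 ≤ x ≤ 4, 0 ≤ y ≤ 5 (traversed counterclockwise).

Green's theorem converts the closed line integral into a double integral over the enclosed region D:

    ∮_C P dx + Q dy = ∬_D (∂Q/∂x - ∂P/∂y) dA.

Here P = 0, Q = 19x^5, so

    ∂Q/∂x = 95x^4,    ∂P/∂y = 0,
    ∂Q/∂x - ∂P/∂y = 95x^4.

D is the region 0 ≤ x ≤ 4, 0 ≤ y ≤ 5. Evaluating the double integral:

    ∬_D (95x^4) dA = ∫_0^{4} ∫_0^{5} (95x^4) dy dx.

Inner (y from 0 to 5): 475x^4.
Outer (x from 0 to 4): 97280.

Therefore ∮_C P dx + Q dy = 97280.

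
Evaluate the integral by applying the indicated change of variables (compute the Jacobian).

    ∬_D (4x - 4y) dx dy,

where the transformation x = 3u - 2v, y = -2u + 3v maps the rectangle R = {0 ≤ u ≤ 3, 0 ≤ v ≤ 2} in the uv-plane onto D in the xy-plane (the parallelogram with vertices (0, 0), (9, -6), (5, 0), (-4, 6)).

Compute the Jacobian determinant of (x, y) with respect to (u, v):

    ∂(x,y)/∂(u,v) = | 3  -2 | = (3)(3) - (-2)(-2) = 5.
                   | -2  3 |

Its absolute value is |J| = 5 (the area scaling factor).

Substituting x = 3u - 2v, y = -2u + 3v into the integrand,

    4x - 4y → 20u - 20v,

so the integral becomes

    ∬_R (20u - 20v) · |J| du dv = ∫_0^3 ∫_0^2 (100u - 100v) dv du.

Inner (v): 200u - 200.
Outer (u): 300.

Therefore ∬_D (4x - 4y) dx dy = 300.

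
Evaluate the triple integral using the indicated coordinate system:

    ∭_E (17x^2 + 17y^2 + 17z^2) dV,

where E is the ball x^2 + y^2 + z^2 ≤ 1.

In spherical coordinates, x = ρ sin(φ) cos(θ), y = ρ sin(φ) sin(θ), z = ρ cos(φ), and dV = ρ^2 sin(φ) dρ dφ dθ.

The integrand becomes 17ρ^2, so

    ∭_E (17x^2 + 17y^2 + 17z^2) dV = ∫_{0}^{2π} ∫_{0}^{π} ∫_{0}^{1} (17ρ^2) · ρ^2 sin(φ) dρ dφ dθ.

Inner (ρ): 17sin(φ)/5.
Middle (φ): 34/5.
Outer (θ): 68π/5.

Therefore the triple integral equals 68π/5.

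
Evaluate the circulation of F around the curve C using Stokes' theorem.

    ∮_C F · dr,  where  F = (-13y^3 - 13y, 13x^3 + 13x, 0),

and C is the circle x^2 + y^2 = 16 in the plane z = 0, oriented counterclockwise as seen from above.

Let S be the flat disk x^2 + y^2 ≤ 16 in the plane z = 0, with upward unit normal n̂ = ẑ. By Stokes' theorem,

    ∮_C F · dr = ∬_S (∇ × F) · n̂ dS = ∬_D (curl F)_z dA,

where D is the disk x^2 + y^2 ≤ 16.

Compute the curl of F = (-13y^3 - 13y, 13x^3 + 13x, 0):
    (∇ × F)_x = ∂F_z/∂y - ∂F_y/∂z = 0,
    (∇ × F)_y = ∂F_x/∂z - ∂F_z/∂x = 0,
    (∇ × F)_z = ∂F_y/∂x - ∂F_x/∂y = 39x^2 + 39y^2 + 26.

On z = 0, (curl F)_z = 39x^2 + 39y^2 + 26.

Convert to polar (x = r cos θ, y = r sin θ, dA = r dr dθ); the integrand becomes 39r^2 + 26, so

    ∬_D (curl F)_z dA = ∫_0^{2π} ∫_0^{4} (39r^2 + 26) · r dr dθ.

Inner (r from 0 to 4): 2704.
Outer (θ from 0 to 2π): 5408π.

Therefore ∮_C F · dr = 5408π.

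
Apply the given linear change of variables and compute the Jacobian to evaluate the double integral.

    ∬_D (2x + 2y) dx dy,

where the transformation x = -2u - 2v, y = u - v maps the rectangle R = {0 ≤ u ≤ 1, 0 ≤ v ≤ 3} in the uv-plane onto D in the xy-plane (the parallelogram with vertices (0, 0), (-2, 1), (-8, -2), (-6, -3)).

Compute the Jacobian determinant of (x, y) with respect to (u, v):

    ∂(x,y)/∂(u,v) = | -2  -2 | = (-2)(-1) - (-2)(1) = 4.
                   | 1  -1 |

Its absolute value is |J| = 4 (the area scaling factor).

Substituting x = -2u - 2v, y = u - v into the integrand,

    2x + 2y → -2u - 6v,

so the integral becomes

    ∬_R (-2u - 6v) · |J| du dv = ∫_0^1 ∫_0^3 (-8u - 24v) dv du.

Inner (v): -24u - 108.
Outer (u): -120.

Therefore ∬_D (2x + 2y) dx dy = -120.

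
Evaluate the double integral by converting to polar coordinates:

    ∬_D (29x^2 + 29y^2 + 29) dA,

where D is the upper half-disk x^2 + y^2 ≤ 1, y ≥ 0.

The region D is 0 ≤ r ≤ 1, 0 ≤ θ ≤ π in polar coordinates, where x = r cos(θ), y = r sin(θ), and dA = r dr dθ.

Under the substitution, the integrand becomes 29r^2 + 29, so

    ∬_D (29x^2 + 29y^2 + 29) dA = ∫_{0}^{π} ∫_{0}^{1} (29r^2 + 29) · r dr dθ.

Inner integral (in r): ∫_{0}^{1} (29r^2 + 29) · r dr = 87/4.

Outer integral (in θ): ∫_{0}^{π} (87/4) dθ = 87π/4.

Therefore ∬_D (29x^2 + 29y^2 + 29) dA = 87π/4.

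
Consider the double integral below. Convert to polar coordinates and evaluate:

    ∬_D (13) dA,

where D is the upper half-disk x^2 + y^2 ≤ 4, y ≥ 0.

The region D is 0 ≤ r ≤ 2, 0 ≤ θ ≤ π in polar coordinates, where x = r cos(θ), y = r sin(θ), and dA = r dr dθ.

Under the substitution, the integrand becomes 13, so

    ∬_D (13) dA = ∫_{0}^{π} ∫_{0}^{2} (13) · r dr dθ.

Inner integral (in r): ∫_{0}^{2} (13) · r dr = 26.

Outer integral (in θ): ∫_{0}^{π} (26) dθ = 26π.

Therefore ∬_D (13) dA = 26π.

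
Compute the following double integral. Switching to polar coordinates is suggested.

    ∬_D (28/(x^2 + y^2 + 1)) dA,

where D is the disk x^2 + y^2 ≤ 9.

The region D is 0 ≤ r ≤ 3, 0 ≤ θ ≤ 2π in polar coordinates, where x = r cos(θ), y = r sin(θ), and dA = r dr dθ.

Under the substitution, the integrand becomes 28/(r^2 + 1), so

    ∬_D (28/(x^2 + y^2 + 1)) dA = ∫_{0}^{2π} ∫_{0}^{3} (28/(r^2 + 1)) · r dr dθ.

Inner integral (in r): ∫_{0}^{3} (28/(r^2 + 1)) · r dr = log(100000000000000).

Outer integral (in θ): ∫_{0}^{2π} (log(100000000000000)) dθ = 28π log(10).

Therefore ∬_D (28/(x^2 + y^2 + 1)) dA = 28π log(10).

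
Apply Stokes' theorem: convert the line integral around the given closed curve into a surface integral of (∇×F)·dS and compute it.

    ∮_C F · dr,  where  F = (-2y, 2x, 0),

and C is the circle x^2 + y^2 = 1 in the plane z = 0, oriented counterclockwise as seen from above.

Let S be the flat disk x^2 + y^2 ≤ 1 in the plane z = 0, with upward unit normal n̂ = ẑ. By Stokes' theorem,

    ∮_C F · dr = ∬_S (∇ × F) · n̂ dS = ∬_D (curl F)_z dA,

where D is the disk x^2 + y^2 ≤ 1.

Compute the curl of F = (-2y, 2x, 0):
    (∇ × F)_x = ∂F_z/∂y - ∂F_y/∂z = 0,
    (∇ × F)_y = ∂F_x/∂z - ∂F_z/∂x = 0,
    (∇ × F)_z = ∂F_y/∂x - ∂F_x/∂y = 4.

On z = 0, (curl F)_z = 4.

Convert to polar (x = r cos θ, y = r sin θ, dA = r dr dθ); the integrand becomes 4, so

    ∬_D (curl F)_z dA = ∫_0^{2π} ∫_0^{1} (4) · r dr dθ.

Inner (r from 0 to 1): 2.
Outer (θ from 0 to 2π): 4π.

Therefore ∮_C F · dr = 4π.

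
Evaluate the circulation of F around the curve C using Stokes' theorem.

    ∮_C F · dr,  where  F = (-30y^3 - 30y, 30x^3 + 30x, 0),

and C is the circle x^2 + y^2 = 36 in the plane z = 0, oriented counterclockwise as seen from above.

Let S be the flat disk x^2 + y^2 ≤ 36 in the plane z = 0, with upward unit normal n̂ = ẑ. By Stokes' theorem,

    ∮_C F · dr = ∬_S (∇ × F) · n̂ dS = ∬_D (curl F)_z dA,

where D is the disk x^2 + y^2 ≤ 36.

Compute the curl of F = (-30y^3 - 30y, 30x^3 + 30x, 0):
    (∇ × F)_x = ∂F_z/∂y - ∂F_y/∂z = 0,
    (∇ × F)_y = ∂F_x/∂z - ∂F_z/∂x = 0,
    (∇ × F)_z = ∂F_y/∂x - ∂F_x/∂y = 90x^2 + 90y^2 + 60.

On z = 0, (curl F)_z = 90x^2 + 90y^2 + 60.

Convert to polar (x = r cos θ, y = r sin θ, dA = r dr dθ); the integrand becomes 90r^2 + 60, so

    ∬_D (curl F)_z dA = ∫_0^{2π} ∫_0^{6} (90r^2 + 60) · r dr dθ.

Inner (r from 0 to 6): 30240.
Outer (θ from 0 to 2π): 60480π.

Therefore ∮_C F · dr = 60480π.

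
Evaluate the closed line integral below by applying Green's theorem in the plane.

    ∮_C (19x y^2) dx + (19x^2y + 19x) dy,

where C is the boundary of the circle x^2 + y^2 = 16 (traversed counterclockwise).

Green's theorem converts the closed line integral into a double integral over the enclosed region D:

    ∮_C P dx + Q dy = ∬_D (∂Q/∂x - ∂P/∂y) dA.

Here P = 19x y^2, Q = 19x^2y + 19x, so

    ∂Q/∂x = 38x y + 19,    ∂P/∂y = 38x y,
    ∂Q/∂x - ∂P/∂y = 19.

D is the region x^2 + y^2 ≤ 16. Evaluating the double integral:

In polar coordinates (x = r cos θ, y = r sin θ, dA = r dr dθ) the integrand becomes 19, so

    ∬_D (19) dA = ∫_0^{2π} ∫_0^{4} (19) · r dr dθ.

Inner (r from 0 to 4): 152.
Outer (θ from 0 to 2π): 304π.

Therefore ∮_C P dx + Q dy = 304π.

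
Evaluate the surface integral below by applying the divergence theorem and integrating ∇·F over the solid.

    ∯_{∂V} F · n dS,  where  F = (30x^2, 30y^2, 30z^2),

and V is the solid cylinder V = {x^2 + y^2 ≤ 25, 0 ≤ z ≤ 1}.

By the divergence theorem,

    ∯_{∂V} F · n dS = ∭_V (∇ · F) dV.

Compute the divergence:
    ∇ · F = ∂F_x/∂x + ∂F_y/∂y + ∂F_z/∂z = 60x + 60y + 60z.

In cylindrical coordinates, x = r cos(θ), y = r sin(θ), z = z, dV = r dr dθ dz, with 0 ≤ r ≤ 5, 0 ≤ θ ≤ 2π, 0 ≤ z ≤ 1.

The integrand, after substitution and multiplying by the volume element, becomes (60sqrt(2)r sin(θ + π/4) + 60z) · r, so

    ∭_V (∇·F) dV = ∫_0^{2π} ∫_0^{5} ∫_0^{1} (60sqrt(2)r sin(θ + π/4) + 60z) · r dz dr dθ.

Inner (z from 0 to 1): 30r (2sqrt(2)r sin(θ + π/4) + 1).
Middle (r from 0 to 5): 2500sqrt(2)sin(θ + π/4) + 375.
Outer (θ from 0 to 2π): 750π.

Therefore ∯_{∂V} F · n dS = 750π.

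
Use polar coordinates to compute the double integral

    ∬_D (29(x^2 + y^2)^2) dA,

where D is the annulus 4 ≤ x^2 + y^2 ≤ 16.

The region D is 2 ≤ r ≤ 4, 0 ≤ θ ≤ 2π in polar coordinates, where x = r cos(θ), y = r sin(θ), and dA = r dr dθ.

Under the substitution, the integrand becomes 29r^4, so

    ∬_D (29(x^2 + y^2)^2) dA = ∫_{0}^{2π} ∫_{2}^{4} (29r^4) · r dr dθ.

Inner integral (in r): ∫_{2}^{4} (29r^4) · r dr = 19488.

Outer integral (in θ): ∫_{0}^{2π} (19488) dθ = 38976π.

Therefore ∬_D (29(x^2 + y^2)^2) dA = 38976π.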